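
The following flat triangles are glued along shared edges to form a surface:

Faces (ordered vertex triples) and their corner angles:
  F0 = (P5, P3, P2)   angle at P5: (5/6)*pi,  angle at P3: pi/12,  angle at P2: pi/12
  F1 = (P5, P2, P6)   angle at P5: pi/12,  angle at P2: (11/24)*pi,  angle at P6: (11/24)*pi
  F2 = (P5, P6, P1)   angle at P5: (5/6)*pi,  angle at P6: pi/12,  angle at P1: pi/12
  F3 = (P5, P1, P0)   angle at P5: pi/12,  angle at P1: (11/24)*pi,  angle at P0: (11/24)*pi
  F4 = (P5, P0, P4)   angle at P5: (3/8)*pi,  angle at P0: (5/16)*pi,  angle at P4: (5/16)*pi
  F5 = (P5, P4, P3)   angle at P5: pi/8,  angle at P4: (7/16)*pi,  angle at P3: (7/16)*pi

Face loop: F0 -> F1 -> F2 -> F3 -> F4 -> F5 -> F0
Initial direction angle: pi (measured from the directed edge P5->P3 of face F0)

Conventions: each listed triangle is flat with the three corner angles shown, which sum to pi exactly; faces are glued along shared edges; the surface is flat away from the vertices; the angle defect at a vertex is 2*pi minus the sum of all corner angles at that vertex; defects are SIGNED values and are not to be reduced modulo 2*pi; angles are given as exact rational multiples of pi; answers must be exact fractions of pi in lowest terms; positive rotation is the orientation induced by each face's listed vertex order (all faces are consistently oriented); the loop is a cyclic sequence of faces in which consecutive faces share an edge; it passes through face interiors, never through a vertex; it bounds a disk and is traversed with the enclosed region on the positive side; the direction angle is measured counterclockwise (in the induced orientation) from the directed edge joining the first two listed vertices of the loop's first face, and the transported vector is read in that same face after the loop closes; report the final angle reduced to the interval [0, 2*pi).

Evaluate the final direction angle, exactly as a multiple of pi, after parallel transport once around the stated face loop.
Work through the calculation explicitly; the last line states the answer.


enclosed vertex P5: corner angles sum to (7/3)*pi, defect = 2*pi - (7/3)*pi = -pi/3
by Gauss-Bonnet the loop rotates the vector by the enclosed defect sum (positive orientation, mod 2*pi)
final angle = pi - pi/3 = (2/3)*pi (mod 2*pi)

Answer: final direction angle = (2/3)*pi


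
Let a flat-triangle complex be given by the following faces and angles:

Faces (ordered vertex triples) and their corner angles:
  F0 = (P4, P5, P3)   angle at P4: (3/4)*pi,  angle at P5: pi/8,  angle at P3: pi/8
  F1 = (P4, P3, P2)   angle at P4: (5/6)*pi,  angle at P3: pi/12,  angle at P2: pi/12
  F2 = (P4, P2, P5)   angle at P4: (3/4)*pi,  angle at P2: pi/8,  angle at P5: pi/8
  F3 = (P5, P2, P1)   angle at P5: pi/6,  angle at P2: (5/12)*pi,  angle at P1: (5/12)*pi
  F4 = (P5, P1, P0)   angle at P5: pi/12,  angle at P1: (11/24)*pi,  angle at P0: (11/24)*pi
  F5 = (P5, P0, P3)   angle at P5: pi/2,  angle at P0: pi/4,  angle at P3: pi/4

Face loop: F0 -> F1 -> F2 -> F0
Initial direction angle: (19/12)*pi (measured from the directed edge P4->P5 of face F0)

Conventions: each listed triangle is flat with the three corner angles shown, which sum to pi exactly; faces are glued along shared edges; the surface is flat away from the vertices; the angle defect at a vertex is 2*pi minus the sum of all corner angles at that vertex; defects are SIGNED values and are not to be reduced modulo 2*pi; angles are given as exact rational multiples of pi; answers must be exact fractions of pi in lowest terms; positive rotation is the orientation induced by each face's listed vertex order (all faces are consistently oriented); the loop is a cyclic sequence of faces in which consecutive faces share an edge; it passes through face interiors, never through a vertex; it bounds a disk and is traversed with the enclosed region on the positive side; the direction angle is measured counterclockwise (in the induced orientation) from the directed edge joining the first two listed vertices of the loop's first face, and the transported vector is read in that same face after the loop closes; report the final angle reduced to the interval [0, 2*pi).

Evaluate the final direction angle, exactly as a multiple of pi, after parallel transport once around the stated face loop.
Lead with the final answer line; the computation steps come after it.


Answer: final direction angle = (5/4)*pi

enclosed vertex P4: corner angles sum to (7/3)*pi, defect = 2*pi - (7/3)*pi = -pi/3
adding the enclosed defects to the starting angle (mod 2*pi, induced orientation) gives the holonomy
final angle = (19/12)*pi - pi/3 = (5/4)*pi (mod 2*pi)


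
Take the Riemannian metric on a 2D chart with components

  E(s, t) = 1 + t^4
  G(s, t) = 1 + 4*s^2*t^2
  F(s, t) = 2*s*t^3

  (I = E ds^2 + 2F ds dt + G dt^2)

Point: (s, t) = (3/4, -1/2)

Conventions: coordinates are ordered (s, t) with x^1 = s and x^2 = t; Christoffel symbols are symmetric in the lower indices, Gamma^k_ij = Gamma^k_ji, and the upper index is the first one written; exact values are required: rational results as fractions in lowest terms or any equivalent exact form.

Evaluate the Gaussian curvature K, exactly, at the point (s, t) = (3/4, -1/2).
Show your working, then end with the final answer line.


E = 17/16, F = -3/16, G = 25/16, EG - F^2 = 13/8 at the point
E_s = 0, E_t = -1/2, F_s = -1/4, F_t = 9/8, G_s = 3/2, G_t = -9/4
E_tt = 3, F_st = 3/2, G_ss = 2
K follows from Brioschi's formula, (det M1 - det M2)/(EG - F^2)^2.
M1 = [[-E_tt/2 + F_st - G_ss/2, E_s/2, F_s - E_t/2], [F_t - G_s/2, E, F], [G_t/2, F, G]] = [[-1, 0, 0], [3/8, 17/16, -3/16], [-9/8, -3/16, 25/16]]; det M1 = -13/8
M2 = [[0, E_t/2, G_s/2], [E_t/2, E, F], [G_s/2, F, G]] = [[0, -1/4, 3/4], [-1/4, 17/16, -3/16], [3/4, -3/16, 25/16]]; det M2 = -5/8
det M1 - det M2 = -1; K = -1 / (13/8)^2 = -64/169

Answer: K = -64/169


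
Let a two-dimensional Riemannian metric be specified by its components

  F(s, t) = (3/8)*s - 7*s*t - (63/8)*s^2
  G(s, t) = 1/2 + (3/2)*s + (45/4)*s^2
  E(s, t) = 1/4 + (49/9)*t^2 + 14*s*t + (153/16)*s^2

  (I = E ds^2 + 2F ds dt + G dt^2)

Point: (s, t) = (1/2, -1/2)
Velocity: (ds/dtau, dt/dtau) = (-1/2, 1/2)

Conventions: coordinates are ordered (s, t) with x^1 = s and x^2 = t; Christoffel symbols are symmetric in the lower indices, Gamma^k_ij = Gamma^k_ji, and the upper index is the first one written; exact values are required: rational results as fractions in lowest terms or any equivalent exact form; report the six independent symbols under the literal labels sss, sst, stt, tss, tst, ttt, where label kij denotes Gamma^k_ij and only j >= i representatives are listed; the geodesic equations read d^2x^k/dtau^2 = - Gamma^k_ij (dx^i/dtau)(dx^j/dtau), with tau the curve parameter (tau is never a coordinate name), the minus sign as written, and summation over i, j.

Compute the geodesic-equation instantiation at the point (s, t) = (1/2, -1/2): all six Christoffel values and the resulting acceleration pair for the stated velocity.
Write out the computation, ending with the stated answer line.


E = 289/576, F = -1/32, G = 65/16 at the point
E_s = 41/16, E_t = 14/9, F_s = -4, F_t = -7/2, G_s = 51/4, G_t = 0
EG - F^2 = 2347/1152;  g^inv = (1152/2347) * [[65/16, 1/32], [1/32, 289/576]]
first-kind symbols [ij,l] = (1/2)(d_i g_jl + d_j g_il - d_l g_ij): [ss,s] = E_s/2 = 41/32, [ss,t] = F_s - E_t/2 = -43/9, [st,s] = E_t/2 = 7/9, [st,t] = G_s/2 = 51/8, [tt,s] = F_t - G_s/2 = -79/8, [tt,t] = G_t/2 = 0
Gamma^s_ij = (G*[ij,s] - F*[ij,t])/(EG - F^2), Gamma^t_ij = (E*[ij,t] - F*[ij,s])/(EG - F^2)
Gamma_sss = 23297/9388, Gamma_sst = 7739/4694, Gamma_stt = -46215/2347, Gamma_tss = -195511/168984, Gamma_tst = 14851/9388, Gamma_ttt = -711/4694
d^2s/dtau^2 = -(Gamma_sss*(-1/2)^2 + 2*Gamma_sst*(-1/2)*(1/2) + Gamma_stt*(1/2)^2) = 192519/37552
d^2t/dtau^2 = -(Gamma_tss*(-1/2)^2 + 2*Gamma_tst*(-1/2)*(1/2) + Gamma_ttt*(1/2)^2) = 755743/675936

Answer: Gamma_sss = 23297/9388, Gamma_sst = 7739/4694, Gamma_stt = -46215/2347, Gamma_tss = -195511/168984, Gamma_tst = 14851/9388, Gamma_ttt = -711/4694; accelerations (d^2s/dtau^2, d^2t/dtau^2) = (192519/37552, 755743/675936)


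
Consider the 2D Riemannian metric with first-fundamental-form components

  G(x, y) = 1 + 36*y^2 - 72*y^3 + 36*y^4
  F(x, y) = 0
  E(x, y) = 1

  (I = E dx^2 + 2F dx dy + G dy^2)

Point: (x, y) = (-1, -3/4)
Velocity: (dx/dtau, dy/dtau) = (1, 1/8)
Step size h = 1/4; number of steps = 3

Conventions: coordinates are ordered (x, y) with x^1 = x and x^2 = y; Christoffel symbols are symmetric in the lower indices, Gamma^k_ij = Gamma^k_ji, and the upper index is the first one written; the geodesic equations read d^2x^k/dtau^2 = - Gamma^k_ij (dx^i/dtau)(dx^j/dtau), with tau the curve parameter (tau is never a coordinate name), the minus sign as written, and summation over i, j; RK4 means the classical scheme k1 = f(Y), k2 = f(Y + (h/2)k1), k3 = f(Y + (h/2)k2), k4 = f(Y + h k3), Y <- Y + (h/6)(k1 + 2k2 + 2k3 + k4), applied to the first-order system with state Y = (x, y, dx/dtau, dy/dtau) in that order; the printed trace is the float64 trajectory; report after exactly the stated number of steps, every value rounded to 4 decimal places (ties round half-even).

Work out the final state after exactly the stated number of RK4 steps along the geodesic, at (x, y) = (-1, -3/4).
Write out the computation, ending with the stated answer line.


f(Y) = (dx/dtau, dy/dtau, -Gamma^x_ij Y'^i Y'^j, -Gamma^y_ij Y'^i Y'^j) with the Gammas evaluated at the stage position; h = 0.250000; intermediate values shown to 6 dp
step 0: x = -1.0000, y = -0.7500, dx/dtau = 1.0000, dy/dtau = 0.1250
step 1:
  k1: at (x, y) = (-1.000000, -0.750000), (dx/dtau, dy/dtau) = (1.000000, 0.125000); Gamma_xxx = 0.000000, Gamma_xxy = 0.000000, Gamma_xyy = 0.000000, Gamma_yxx = 0.000000, Gamma_yxy = 0.000000, Gamma_yyy = -1.874535; k1 = (1.000000, 0.125000, 0.000000, 0.029290)
  k2: at (x, y) = (-0.875000, -0.734375), (dx/dtau, dy/dtau) = (1.000000, 0.128661); Gamma_xxx = 0.000000, Gamma_xxy = 0.000000, Gamma_xyy = 0.000000, Gamma_yxx = 0.000000, Gamma_yxy = 0.000000, Gamma_yyy = -1.905649; k2 = (1.000000, 0.128661, 0.000000, 0.031546)
  k3: at (x, y) = (-0.875000, -0.733917), (dx/dtau, dy/dtau) = (1.000000, 0.128943); Gamma_xxx = 0.000000, Gamma_xxy = 0.000000, Gamma_xyy = 0.000000, Gamma_yxx = 0.000000, Gamma_yxy = 0.000000, Gamma_yyy = -1.906576; k3 = (1.000000, 0.128943, 0.000000, 0.031699)
  k4: at (x, y) = (-0.750000, -0.717764), (dx/dtau, dy/dtau) = (1.000000, 0.132925); Gamma_xxx = 0.000000, Gamma_xxy = 0.000000, Gamma_xyy = 0.000000, Gamma_yxx = 0.000000, Gamma_yxy = 0.000000, Gamma_yyy = -1.939919; k4 = (1.000000, 0.132925, 0.000000, 0.034276)
  Y <- Y + (h/6)(k1 + 2k2 + 2k3 + k4): x = -0.7500, y = -0.7178, dx/dtau = 1.0000, dy/dtau = 0.1329
step 2:
  k1: at (x, y) = (-0.750000, -0.717786), (dx/dtau, dy/dtau) = (1.000000, 0.132919); Gamma_xxx = 0.000000, Gamma_xxy = 0.000000, Gamma_xyy = 0.000000, Gamma_yxx = 0.000000, Gamma_yxy = 0.000000, Gamma_yyy = -1.939873; k1 = (1.000000, 0.132919, 0.000000, 0.034273)
  k2: at (x, y) = (-0.625000, -0.701171), (dx/dtau, dy/dtau) = (1.000000, 0.137203); Gamma_xxx = 0.000000, Gamma_xxy = 0.000000, Gamma_xyy = 0.000000, Gamma_yxx = 0.000000, Gamma_yxy = 0.000000, Gamma_yyy = -1.975448; k2 = (1.000000, 0.137203, 0.000000, 0.037187)
  k3: at (x, y) = (-0.625000, -0.700636), (dx/dtau, dy/dtau) = (1.000000, 0.137567); Gamma_xxx = 0.000000, Gamma_xxy = 0.000000, Gamma_xyy = 0.000000, Gamma_yxx = 0.000000, Gamma_yxy = 0.000000, Gamma_yyy = -1.976617; k3 = (1.000000, 0.137567, 0.000000, 0.037407)
  k4: at (x, y) = (-0.500000, -0.683394), (dx/dtau, dy/dtau) = (1.000000, 0.142271); Gamma_xxx = 0.000000, Gamma_xxy = 0.000000, Gamma_xyy = 0.000000, Gamma_yxx = 0.000000, Gamma_yxy = 0.000000, Gamma_yyy = -2.015029; k4 = (1.000000, 0.142271, 0.000000, 0.040786)
  Y <- Y + (h/6)(k1 + 2k2 + 2k3 + k4): x = -0.5000, y = -0.6834, dx/dtau = 1.0000, dy/dtau = 0.1423
step 3:
  k1: at (x, y) = (-0.500000, -0.683422), (dx/dtau, dy/dtau) = (1.000000, 0.142263); Gamma_xxx = 0.000000, Gamma_xxy = 0.000000, Gamma_xyy = 0.000000, Gamma_yxx = 0.000000, Gamma_yxy = 0.000000, Gamma_yyy = -2.014966; k1 = (1.000000, 0.142263, 0.000000, 0.040780)
  k2: at (x, y) = (-0.375000, -0.665639), (dx/dtau, dy/dtau) = (1.000000, 0.147360); Gamma_xxx = 0.000000, Gamma_xxy = 0.000000, Gamma_xyy = 0.000000, Gamma_yxx = 0.000000, Gamma_yxy = 0.000000, Gamma_yyy = -2.056220; k2 = (1.000000, 0.147360, 0.000000, 0.044651)
  k3: at (x, y) = (-0.375000, -0.665002), (dx/dtau, dy/dtau) = (1.000000, 0.147844); Gamma_xxx = 0.000000, Gamma_xxy = 0.000000, Gamma_xyy = 0.000000, Gamma_yxx = 0.000000, Gamma_yxy = 0.000000, Gamma_yyy = -2.057730; k3 = (1.000000, 0.147844, 0.000000, 0.044978)
  k4: at (x, y) = (-0.250000, -0.646461), (dx/dtau, dy/dtau) = (1.000000, 0.153507); Gamma_xxx = 0.000000, Gamma_xxy = 0.000000, Gamma_xyy = 0.000000, Gamma_yxx = 0.000000, Gamma_yxy = 0.000000, Gamma_yyy = -2.102690; k4 = (1.000000, 0.153507, 0.000000, 0.049549)
  Y <- Y + (h/6)(k1 + 2k2 + 2k3 + k4): x = -0.2500, y = -0.6465, dx/dtau = 1.0000, dy/dtau = 0.1535

Answer: x = -0.2500, y = -0.6465, dx/dtau = 1.0000, dy/dtau = 0.1535


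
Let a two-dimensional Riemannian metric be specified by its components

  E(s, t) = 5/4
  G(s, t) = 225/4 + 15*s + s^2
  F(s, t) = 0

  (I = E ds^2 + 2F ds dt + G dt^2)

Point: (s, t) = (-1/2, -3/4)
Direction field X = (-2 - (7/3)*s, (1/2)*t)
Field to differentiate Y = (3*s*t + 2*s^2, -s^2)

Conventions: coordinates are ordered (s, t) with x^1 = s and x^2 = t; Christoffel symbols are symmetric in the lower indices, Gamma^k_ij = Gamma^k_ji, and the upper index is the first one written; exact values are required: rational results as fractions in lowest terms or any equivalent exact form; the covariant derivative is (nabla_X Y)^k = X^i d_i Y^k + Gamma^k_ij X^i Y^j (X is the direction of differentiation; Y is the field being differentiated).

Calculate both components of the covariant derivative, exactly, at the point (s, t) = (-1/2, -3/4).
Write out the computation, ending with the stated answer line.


E = 5/4, F = 0, G = 49 at the point
E_s = 0, E_t = 0, F_s = 0, F_t = 0, G_s = 14, G_t = 0
EG - F^2 = 245/4;  g^inv = (4/245) * [[49, 0], [0, 5/4]]
first-kind symbols [ij,l] = (1/2)(d_i g_jl + d_j g_il - d_l g_ij): [ss,s] = E_s/2 = 0, [ss,t] = F_s - E_t/2 = 0, [st,s] = E_t/2 = 0, [st,t] = G_s/2 = 7, [tt,s] = F_t - G_s/2 = -7, [tt,t] = G_t/2 = 0
Gamma^s_ij = (G*[ij,s] - F*[ij,t])/(EG - F^2), Gamma^t_ij = (E*[ij,t] - F*[ij,s])/(EG - F^2)
Gamma_sss = 0, Gamma_sst = 0, Gamma_stt = -28/5, Gamma_tss = 0, Gamma_tst = 1/7, Gamma_ttt = 0
X = (-5/6, -3/8), Y = (13/8, -1/4) at the point

Answer: (nabla_X Y)^s = 859/240, (nabla_X Y)^t = -57/64


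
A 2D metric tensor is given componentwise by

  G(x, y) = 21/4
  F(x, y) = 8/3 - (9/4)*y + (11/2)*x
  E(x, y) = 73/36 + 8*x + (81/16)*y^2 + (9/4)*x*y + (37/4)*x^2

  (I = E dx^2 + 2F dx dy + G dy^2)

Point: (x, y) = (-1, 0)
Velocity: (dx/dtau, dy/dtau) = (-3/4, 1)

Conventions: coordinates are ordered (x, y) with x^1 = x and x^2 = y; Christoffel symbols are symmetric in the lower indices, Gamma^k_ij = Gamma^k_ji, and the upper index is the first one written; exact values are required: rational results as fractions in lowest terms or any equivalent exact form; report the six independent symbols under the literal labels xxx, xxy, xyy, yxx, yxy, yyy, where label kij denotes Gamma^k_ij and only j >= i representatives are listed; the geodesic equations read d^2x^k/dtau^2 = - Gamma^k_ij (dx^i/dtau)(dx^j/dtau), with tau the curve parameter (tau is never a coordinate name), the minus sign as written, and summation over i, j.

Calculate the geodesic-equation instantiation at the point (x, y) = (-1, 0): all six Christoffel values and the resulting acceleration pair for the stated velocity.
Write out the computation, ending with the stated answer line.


E = 59/18, F = -17/6, G = 21/4 at the point
E_x = -21/2, E_y = -9/4, F_x = 11/2, F_y = -9/4, G_x = 0, G_y = 0
EG - F^2 = 661/72;  g^inv = (72/661) * [[21/4, 17/6], [17/6, 59/18]]
first-kind symbols [ij,l] = (1/2)(d_i g_jl + d_j g_il - d_l g_ij): [xx,x] = E_x/2 = -21/4, [xx,y] = F_x - E_y/2 = 53/8, [xy,x] = E_y/2 = -9/8, [xy,y] = G_x/2 = 0, [yy,x] = F_y - G_x/2 = -9/4, [yy,y] = G_y/2 = 0
Gamma^x_ij = (G*[ij,x] - F*[ij,y])/(EG - F^2), Gamma^y_ij = (E*[ij,y] - F*[ij,x])/(EG - F^2)
Gamma_xxx = -633/661, Gamma_xxy = -1701/2644, Gamma_xyy = -1701/1322, Gamma_yxx = 985/1322, Gamma_yxy = -459/1322, Gamma_yyy = -459/661
d^2x/dtau^2 = -(Gamma_xxx*(-3/4)^2 + 2*Gamma_xxy*(-3/4)*(1) + Gamma_xyy*(1)^2) = 9099/10576
d^2y/dtau^2 = -(Gamma_yxx*(-3/4)^2 + 2*Gamma_yxy*(-3/4)*(1) + Gamma_yyy*(1)^2) = -5193/21152

Answer: Gamma_xxx = -633/661, Gamma_xxy = -1701/2644, Gamma_xyy = -1701/1322, Gamma_yxx = 985/1322, Gamma_yxy = -459/1322, Gamma_yyy = -459/661; accelerations (d^2x/dtau^2, d^2y/dtau^2) = (9099/10576, -5193/21152)


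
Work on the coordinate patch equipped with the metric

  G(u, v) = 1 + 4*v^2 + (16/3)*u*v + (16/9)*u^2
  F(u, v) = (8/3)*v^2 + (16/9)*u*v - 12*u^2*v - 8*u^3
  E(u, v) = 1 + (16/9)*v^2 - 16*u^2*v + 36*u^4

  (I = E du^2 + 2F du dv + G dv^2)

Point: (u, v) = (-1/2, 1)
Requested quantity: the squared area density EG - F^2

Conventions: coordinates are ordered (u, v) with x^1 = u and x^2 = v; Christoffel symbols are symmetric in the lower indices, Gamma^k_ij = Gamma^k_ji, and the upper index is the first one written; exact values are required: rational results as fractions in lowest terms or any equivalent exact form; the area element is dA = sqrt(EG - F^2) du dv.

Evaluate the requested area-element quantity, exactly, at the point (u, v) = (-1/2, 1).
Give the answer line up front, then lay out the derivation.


Answer: EG - F^2 = 101/36

E = 37/36, F = -2/9, G = 25/9; EG - F^2 = 101/36


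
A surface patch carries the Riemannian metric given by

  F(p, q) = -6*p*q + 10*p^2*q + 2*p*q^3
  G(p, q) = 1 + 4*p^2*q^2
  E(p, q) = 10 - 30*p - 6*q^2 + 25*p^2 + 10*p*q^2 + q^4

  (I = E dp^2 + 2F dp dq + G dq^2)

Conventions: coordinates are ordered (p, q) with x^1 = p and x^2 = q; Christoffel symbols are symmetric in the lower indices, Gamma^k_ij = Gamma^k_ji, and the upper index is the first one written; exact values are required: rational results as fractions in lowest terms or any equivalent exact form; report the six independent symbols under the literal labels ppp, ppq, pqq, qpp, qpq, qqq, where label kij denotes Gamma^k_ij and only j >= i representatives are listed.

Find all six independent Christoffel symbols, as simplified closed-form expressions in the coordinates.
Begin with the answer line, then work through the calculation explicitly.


Answer: Gamma_ppp = (25*p + 5*q^2 - 15)/(4*p^2*q^2 + 25*p^2 + 10*p*q^2 - 30*p + q^4 - 6*q^2 + 10), Gamma_ppq = (10*p*q + 2*q^3 - 6*q)/(4*p^2*q^2 + 25*p^2 + 10*p*q^2 - 30*p + q^4 - 6*q^2 + 10), Gamma_pqq = (10*p^2 + 2*p*q^2 - 6*p)/(4*p^2*q^2 + 25*p^2 + 10*p*q^2 - 30*p + q^4 - 6*q^2 + 10), Gamma_qpp = 10*p*q/(4*p^2*q^2 + 25*p^2 + 10*p*q^2 - 30*p + q^4 - 6*q^2 + 10), Gamma_qpq = 4*p*q^2/(4*p^2*q^2 + 25*p^2 + 10*p*q^2 - 30*p + q^4 - 6*q^2 + 10), Gamma_qqq = 4*p^2*q/(4*p^2*q^2 + 25*p^2 + 10*p*q^2 - 30*p + q^4 - 6*q^2 + 10)

E = 10 - 30*p - 6*q^2 + 25*p^2 + 10*p*q^2 + q^4; F = -6*p*q + 10*p^2*q + 2*p*q^3; G = 1 + 4*p^2*q^2
Gamma^k_ij = (1/2) g^{kl} (d_i g_jl + d_j g_il - d_l g_ij), with g^inv = (1/(EG-F^2)) [[G, -F], [-F, E]]
first partials: E_p = -30 + 50*p + 10*q^2, E_q = -12*q + 20*p*q + 4*q^3, F_p = -6*q + 20*p*q + 2*q^3, F_q = -6*p + 10*p^2 + 6*p*q^2, G_p = 8*p*q^2, G_q = 8*p^2*q
D = EG - F^2 = 10 - 30*p - 6*q^2 + 25*p^2 + 10*p*q^2 + q^4 + 4*p^2*q^2
expanded: Gamma^p_pp = (G E_p - 2F F_p + F E_q)/(2D), Gamma^p_pq = (G E_q - F G_p)/(2D), Gamma^p_qq = (2G F_q - G G_p - F G_q)/(2D), Gamma^q_pp = (2E F_p - E E_q - F E_p)/(2D), Gamma^q_pq = (E G_p - F E_q)/(2D), Gamma^q_qq = (E G_q - 2F F_q + F G_p)/(2D); substitute and cancel common factors


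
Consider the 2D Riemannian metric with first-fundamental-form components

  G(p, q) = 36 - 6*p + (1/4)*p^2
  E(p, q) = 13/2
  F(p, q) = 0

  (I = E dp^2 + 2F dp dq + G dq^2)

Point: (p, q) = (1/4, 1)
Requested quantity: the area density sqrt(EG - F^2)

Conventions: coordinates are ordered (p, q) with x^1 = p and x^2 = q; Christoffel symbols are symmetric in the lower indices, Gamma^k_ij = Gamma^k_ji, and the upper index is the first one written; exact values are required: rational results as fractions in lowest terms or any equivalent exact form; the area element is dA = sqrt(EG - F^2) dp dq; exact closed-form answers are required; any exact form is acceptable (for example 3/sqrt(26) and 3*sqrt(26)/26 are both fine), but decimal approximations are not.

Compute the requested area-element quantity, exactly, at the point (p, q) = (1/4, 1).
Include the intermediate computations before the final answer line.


E = 13/2, F = 0, G = 2209/64; EG - F^2 = 28717/128

Answer: sqrt(EG - F^2) = 47*sqrt(26)/16


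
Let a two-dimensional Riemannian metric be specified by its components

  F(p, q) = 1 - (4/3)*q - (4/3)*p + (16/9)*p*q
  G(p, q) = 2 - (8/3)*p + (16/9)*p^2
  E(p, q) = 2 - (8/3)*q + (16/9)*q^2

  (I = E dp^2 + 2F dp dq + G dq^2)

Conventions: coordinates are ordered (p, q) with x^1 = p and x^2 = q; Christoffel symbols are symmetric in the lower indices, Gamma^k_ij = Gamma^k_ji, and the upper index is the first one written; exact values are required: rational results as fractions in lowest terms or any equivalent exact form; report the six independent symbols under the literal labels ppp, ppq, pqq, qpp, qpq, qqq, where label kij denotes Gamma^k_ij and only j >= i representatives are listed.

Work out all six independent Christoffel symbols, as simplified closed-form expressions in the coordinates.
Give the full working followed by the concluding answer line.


E = 2 - (8/3)*q + (16/9)*q^2; F = 1 - (4/3)*q - (4/3)*p + (16/9)*p*q; G = 2 - (8/3)*p + (16/9)*p^2
Gamma^k_ij = (1/2) g^{kl} (d_i g_jl + d_j g_il - d_l g_ij), with g^inv = (1/(EG-F^2)) [[G, -F], [-F, E]]
first partials: E_p = 0, E_q = -8/3 + (32/9)*q, F_p = -4/3 + (16/9)*q, F_q = -4/3 + (16/9)*p, G_p = -8/3 + (32/9)*p, G_q = 0
D = EG - F^2 = 3 - (8/3)*q - (8/3)*p + (16/9)*q^2 + (16/9)*p^2
expanded: Gamma^p_pp = (G E_p - 2F F_p + F E_q)/(2D), Gamma^p_pq = (G E_q - F G_p)/(2D), Gamma^p_qq = (2G F_q - G G_p - F G_q)/(2D), Gamma^q_pp = (2E F_p - E E_q - F E_p)/(2D), Gamma^q_pq = (E G_p - F E_q)/(2D), Gamma^q_qq = (E G_q - 2F F_q + F G_p)/(2D); substitute and cancel common factors

Answer: Gamma_ppp = 0, Gamma_ppq = (16*q - 12)/(16*p^2 - 24*p + 16*q^2 - 24*q + 27), Gamma_pqq = 0, Gamma_qpp = 0, Gamma_qpq = (16*p - 12)/(16*p^2 - 24*p + 16*q^2 - 24*q + 27), Gamma_qqq = 0


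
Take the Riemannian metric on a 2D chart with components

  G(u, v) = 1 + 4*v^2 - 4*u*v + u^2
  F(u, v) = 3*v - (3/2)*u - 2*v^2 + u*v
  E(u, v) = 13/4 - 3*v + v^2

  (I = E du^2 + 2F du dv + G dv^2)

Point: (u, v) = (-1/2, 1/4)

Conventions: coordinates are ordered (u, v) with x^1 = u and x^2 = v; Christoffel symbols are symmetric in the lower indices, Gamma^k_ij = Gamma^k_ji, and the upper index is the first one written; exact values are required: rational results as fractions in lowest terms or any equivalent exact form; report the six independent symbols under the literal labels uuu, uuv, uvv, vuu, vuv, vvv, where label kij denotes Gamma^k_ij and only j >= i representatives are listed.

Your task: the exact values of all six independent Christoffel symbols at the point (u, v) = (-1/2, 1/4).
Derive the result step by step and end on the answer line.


E = 41/16, F = 5/4, G = 2 at the point
E_u = 0, E_v = -5/2, F_u = -5/4, F_v = 3/2, G_u = -2, G_v = 4
EG - F^2 = 57/16;  g^inv = (16/57) * [[2, -5/4], [-5/4, 41/16]]
first-kind symbols [ij,l] = (1/2)(d_i g_jl + d_j g_il - d_l g_ij): [uu,u] = E_u/2 = 0, [uu,v] = F_u - E_v/2 = 0, [uv,u] = E_v/2 = -5/4, [uv,v] = G_u/2 = -1, [vv,u] = F_v - G_u/2 = 5/2, [vv,v] = G_v/2 = 2
Gamma^u_ij = (G*[ij,u] - F*[ij,v])/(EG - F^2), Gamma^v_ij = (E*[ij,v] - F*[ij,u])/(EG - F^2)

Answer: Gamma_uuu = 0, Gamma_uuv = -20/57, Gamma_uvv = 40/57, Gamma_vuu = 0, Gamma_vuv = -16/57, Gamma_vvv = 32/57


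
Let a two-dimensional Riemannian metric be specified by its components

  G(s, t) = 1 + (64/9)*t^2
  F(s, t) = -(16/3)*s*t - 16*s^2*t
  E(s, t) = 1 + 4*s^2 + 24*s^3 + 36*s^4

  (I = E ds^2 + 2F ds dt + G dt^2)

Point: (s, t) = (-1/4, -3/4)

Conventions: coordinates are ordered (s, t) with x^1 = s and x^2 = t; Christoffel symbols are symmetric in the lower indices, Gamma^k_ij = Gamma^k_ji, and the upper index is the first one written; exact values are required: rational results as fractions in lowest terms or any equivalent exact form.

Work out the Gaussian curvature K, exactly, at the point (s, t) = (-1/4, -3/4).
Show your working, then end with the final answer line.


E = 65/64, F = -1/4, G = 5, EG - F^2 = 321/64 at the point
E_s = 1/4, E_t = 0, F_s = -2, F_t = 1/3, G_s = 0, G_t = -32/3
E_tt = 0, F_st = 8/3, G_ss = 0
K follows from Brioschi's formula, (det M1 - det M2)/(EG - F^2)^2.
M1 = [[-E_tt/2 + F_st - G_ss/2, E_s/2, F_s - E_t/2], [F_t - G_s/2, E, F], [G_t/2, F, G]] = [[8/3, 1/8, -2], [1/3, 65/64, -1/4], [-16/3, -1/4, 5]]; det M1 = 8/3
M2 = [[0, E_t/2, G_s/2], [E_t/2, E, F], [G_s/2, F, G]] = [[0, 0, 0], [0, 65/64, -1/4], [0, -1/4, 5]]; det M2 = 0
det M1 - det M2 = 8/3; K = 8/3 / (321/64)^2 = 32768/309123

Answer: K = 32768/309123


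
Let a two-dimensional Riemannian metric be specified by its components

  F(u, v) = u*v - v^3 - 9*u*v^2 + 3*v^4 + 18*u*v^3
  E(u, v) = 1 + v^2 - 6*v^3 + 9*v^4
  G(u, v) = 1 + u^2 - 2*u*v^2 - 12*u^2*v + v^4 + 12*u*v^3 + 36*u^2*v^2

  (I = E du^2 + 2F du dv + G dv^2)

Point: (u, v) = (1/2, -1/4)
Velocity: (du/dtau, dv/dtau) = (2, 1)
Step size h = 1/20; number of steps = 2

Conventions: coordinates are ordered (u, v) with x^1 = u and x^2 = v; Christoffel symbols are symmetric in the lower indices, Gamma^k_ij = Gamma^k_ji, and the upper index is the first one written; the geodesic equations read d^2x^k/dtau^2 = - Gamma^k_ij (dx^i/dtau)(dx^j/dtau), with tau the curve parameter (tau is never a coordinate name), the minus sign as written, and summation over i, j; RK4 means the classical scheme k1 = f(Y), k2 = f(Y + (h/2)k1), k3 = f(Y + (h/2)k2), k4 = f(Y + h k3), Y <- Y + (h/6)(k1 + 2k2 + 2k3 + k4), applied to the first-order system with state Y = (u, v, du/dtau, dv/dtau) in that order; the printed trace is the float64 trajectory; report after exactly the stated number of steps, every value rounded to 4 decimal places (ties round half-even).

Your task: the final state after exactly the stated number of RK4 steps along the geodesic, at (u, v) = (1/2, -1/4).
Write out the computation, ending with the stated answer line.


f(Y) = (du/dtau, dv/dtau, -Gamma^u_ij Y'^i Y'^j, -Gamma^v_ij Y'^i Y'^j) with the Gammas evaluated at the stage position; h = 0.050000; intermediate values shown to 6 dp
step 0: u = 0.5000, v = -0.2500, du/dtau = 2.0000, dv/dtau = 1.0000
step 1:
  k1: at (u, v) = (0.500000, -0.250000), (du/dtau, dv/dtau) = (2.000000, 1.000000); Gamma_uuu = 0.000000, Gamma_uuv = -0.420420, Gamma_uvv = 0.420420, Gamma_vuu = 0.000000, Gamma_vuv = 1.141141, Gamma_vvv = -1.141141; k1 = (2.000000, 1.000000, 1.261261, -3.423423)
  k2: at (u, v) = (0.550000, -0.225000), (du/dtau, dv/dtau) = (2.031532, 0.914414); Gamma_uuu = 0.000000, Gamma_uuv = -0.329941, Gamma_uvv = 0.400141, Gamma_vuu = 0.000000, Gamma_vuv = 1.087218, Gamma_vvv = -1.318541; k2 = (2.031532, 0.914414, 0.891257, -2.936863)
  k3: at (u, v) = (0.550788, -0.227140), (du/dtau, dv/dtau) = (2.022281, 0.926578); Gamma_uuu = 0.000000, Gamma_uuv = -0.333245, Gamma_uvv = 0.402016, Gamma_vuu = 0.000000, Gamma_vuv = 1.090552, Gamma_vvv = -1.315607; k3 = (2.022281, 0.926578, 0.903722, -2.957448)
  k4: at (u, v) = (0.601114, -0.203671), (du/dtau, dv/dtau) = (2.045186, 0.852128); Gamma_uuu = 0.000000, Gamma_uuv = -0.262012, Gamma_uvv = 0.377253, Gamma_vuu = 0.000000, Gamma_vuv = 1.033468, Gamma_vvv = -1.488019; k4 = (2.045186, 0.852128, 0.639316, -2.521689)
  Y <- Y + (h/6)(k1 + 2k2 + 2k3 + k4): u = 0.6013, v = -0.2039, du/dtau = 2.0458, dv/dtau = 0.8522
step 2:
  k1: at (u, v) = (0.601273, -0.203882), (du/dtau, dv/dtau) = (2.045754, 0.852219); Gamma_uuu = 0.000000, Gamma_uuv = -0.262256, Gamma_uvv = 0.377452, Gamma_vuu = 0.000000, Gamma_vuv = 1.033775, Gamma_vvv = -1.487860; k1 = (2.045754, 0.852219, 0.640316, -2.524031)
  k2: at (u, v) = (0.652417, -0.182577), (du/dtau, dv/dtau) = (2.061762, 0.789118); Gamma_uuu = 0.000000, Gamma_uuv = -0.207126, Gamma_uvv = 0.350835, Gamma_vuu = 0.000000, Gamma_vuv = 0.977635, Gamma_vvv = -1.655946; k2 = (2.061762, 0.789118, 0.455508, -2.150005)
  k3: at (u, v) = (0.652817, -0.184154), (du/dtau, dv/dtau) = (2.057142, 0.798469); Gamma_uuu = 0.000000, Gamma_uuv = -0.209103, Gamma_uvv = 0.352518, Gamma_vuu = 0.000000, Gamma_vuv = 0.980243, Gamma_vvv = -1.652545; k3 = (2.057142, 0.798469, 0.462183, -2.166639)
  k4: at (u, v) = (0.704131, -0.163959), (du/dtau, dv/dtau) = (2.068864, 0.743887); Gamma_uuu = 0.000000, Gamma_uuv = -0.165240, Gamma_uvv = 0.324597, Gamma_vuu = 0.000000, Gamma_vuv = 0.925442, Gamma_vvv = -1.817929; k4 = (2.068864, 0.743887, 0.328989, -1.842529)
  Y <- Y + (h/6)(k1 + 2k2 + 2k3 + k4): u = 0.7042, v = -0.1641, du/dtau = 2.0691, dv/dtau = 0.7439

Answer: u = 0.7042, v = -0.1641, du/dtau = 2.0691, dv/dtau = 0.7439


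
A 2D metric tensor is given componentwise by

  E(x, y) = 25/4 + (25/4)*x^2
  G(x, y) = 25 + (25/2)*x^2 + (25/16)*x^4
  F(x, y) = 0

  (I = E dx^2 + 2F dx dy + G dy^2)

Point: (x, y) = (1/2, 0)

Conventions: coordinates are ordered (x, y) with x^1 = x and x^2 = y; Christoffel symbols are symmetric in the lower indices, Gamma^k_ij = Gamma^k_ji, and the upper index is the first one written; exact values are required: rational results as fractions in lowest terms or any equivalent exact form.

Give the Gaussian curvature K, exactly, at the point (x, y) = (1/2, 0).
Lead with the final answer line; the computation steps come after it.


Answer: K = -512/10625

E = 125/16, F = 0, G = 7225/256, EG - F^2 = 903125/4096 at the point
E_x = 25/4, E_y = 0, F_x = 0, F_y = 0, G_x = 425/32, G_y = 0
E_yy = 0, F_xy = 0, G_xx = 475/16
Compute both Brioschi determinants and normalise by (EG - F^2)^2.
M1 = [[-E_yy/2 + F_xy - G_xx/2, E_x/2, F_x - E_y/2], [F_y - G_x/2, E, F], [G_y/2, F, G]] = [[-475/32, 25/8, 0], [-425/64, 125/16, 0], [0, 0, 7225/256]]; det M1 = -176109375/65536
M2 = [[0, E_y/2, G_x/2], [E_y/2, E, F], [G_x/2, F, G]] = [[0, 0, 425/64], [0, 125/16, 0], [425/64, 0, 7225/256]]; det M2 = -22578125/65536
det M1 - det M2 = -76765625/32768; K = -76765625/32768 / (903125/4096)^2 = -512/10625


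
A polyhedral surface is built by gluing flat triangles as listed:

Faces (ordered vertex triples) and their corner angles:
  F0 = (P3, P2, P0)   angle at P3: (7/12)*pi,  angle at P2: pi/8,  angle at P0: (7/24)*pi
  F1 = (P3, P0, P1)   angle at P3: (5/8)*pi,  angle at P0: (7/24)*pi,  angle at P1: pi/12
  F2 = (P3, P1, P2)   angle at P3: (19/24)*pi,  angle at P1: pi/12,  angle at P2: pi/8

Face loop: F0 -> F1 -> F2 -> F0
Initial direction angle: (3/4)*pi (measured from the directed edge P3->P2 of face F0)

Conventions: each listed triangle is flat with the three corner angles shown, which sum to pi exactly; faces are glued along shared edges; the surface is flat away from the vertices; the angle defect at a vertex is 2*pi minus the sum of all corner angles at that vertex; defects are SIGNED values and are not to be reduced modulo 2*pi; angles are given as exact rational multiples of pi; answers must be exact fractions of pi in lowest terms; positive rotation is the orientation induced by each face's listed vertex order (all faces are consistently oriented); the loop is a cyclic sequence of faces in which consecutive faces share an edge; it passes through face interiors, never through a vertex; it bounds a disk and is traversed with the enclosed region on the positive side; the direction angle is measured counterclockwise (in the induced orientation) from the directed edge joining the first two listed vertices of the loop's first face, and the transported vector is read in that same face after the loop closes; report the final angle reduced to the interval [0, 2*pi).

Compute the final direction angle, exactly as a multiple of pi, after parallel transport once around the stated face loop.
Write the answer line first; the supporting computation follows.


Answer: final direction angle = (3/4)*pi

enclosed vertex P3: corner angles sum to 2*pi, defect = 2*pi - 2*pi = 0
holonomy = initial angle + sum of enclosed defects (mod 2*pi), positive in the induced orientation
final angle = (3/4)*pi + 0 = (3/4)*pi (mod 2*pi)


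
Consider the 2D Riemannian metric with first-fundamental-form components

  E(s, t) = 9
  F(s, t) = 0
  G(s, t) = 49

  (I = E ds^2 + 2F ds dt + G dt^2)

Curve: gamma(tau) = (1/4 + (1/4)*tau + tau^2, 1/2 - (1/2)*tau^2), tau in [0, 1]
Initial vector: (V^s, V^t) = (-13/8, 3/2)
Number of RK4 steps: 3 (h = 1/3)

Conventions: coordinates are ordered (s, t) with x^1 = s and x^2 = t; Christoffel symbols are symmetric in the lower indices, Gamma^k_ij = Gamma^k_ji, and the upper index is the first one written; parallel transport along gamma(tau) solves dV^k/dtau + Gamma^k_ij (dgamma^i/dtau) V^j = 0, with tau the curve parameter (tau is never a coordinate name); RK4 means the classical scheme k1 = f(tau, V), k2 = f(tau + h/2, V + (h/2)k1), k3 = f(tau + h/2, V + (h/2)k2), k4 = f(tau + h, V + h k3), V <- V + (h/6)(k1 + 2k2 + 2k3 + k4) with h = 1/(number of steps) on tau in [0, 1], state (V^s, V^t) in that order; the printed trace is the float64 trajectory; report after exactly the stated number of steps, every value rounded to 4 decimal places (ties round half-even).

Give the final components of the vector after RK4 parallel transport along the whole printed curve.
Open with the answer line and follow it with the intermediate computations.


Answer: V^s = -1.6250, V^t = 1.5000

gamma'(tau) = (1/4 + 2*tau, -tau); f(tau, V)^k = -Gamma^k_ij(gamma(tau)) gamma'^i(tau) V^j; h = 1/3; intermediate values shown to 6 dp
curve data and Christoffel symbols at the stage parameters:
  tau = 0.000000: gamma = (0.250000, 0.500000), gamma' = (0.250000, 0.000000); Gamma_sss = 0.000000, Gamma_sst = 0.000000, Gamma_stt = 0.000000, Gamma_tss = 0.000000, Gamma_tst = 0.000000, Gamma_ttt = 0.000000
  tau = 0.166667: gamma = (0.319444, 0.486111), gamma' = (0.583333, -0.166667); Gamma_sss = 0.000000, Gamma_sst = 0.000000, Gamma_stt = 0.000000, Gamma_tss = 0.000000, Gamma_tst = 0.000000, Gamma_ttt = 0.000000
  tau = 0.333333: gamma = (0.444444, 0.444444), gamma' = (0.916667, -0.333333); Gamma_sss = 0.000000, Gamma_sst = 0.000000, Gamma_stt = 0.000000, Gamma_tss = 0.000000, Gamma_tst = 0.000000, Gamma_ttt = 0.000000
  tau = 0.500000: gamma = (0.625000, 0.375000), gamma' = (1.250000, -0.500000); Gamma_sss = 0.000000, Gamma_sst = 0.000000, Gamma_stt = 0.000000, Gamma_tss = 0.000000, Gamma_tst = 0.000000, Gamma_ttt = 0.000000
  tau = 0.666667: gamma = (0.861111, 0.277778), gamma' = (1.583333, -0.666667); Gamma_sss = 0.000000, Gamma_sst = 0.000000, Gamma_stt = 0.000000, Gamma_tss = 0.000000, Gamma_tst = 0.000000, Gamma_ttt = 0.000000
  tau = 0.833333: gamma = (1.152778, 0.152778), gamma' = (1.916667, -0.833333); Gamma_sss = 0.000000, Gamma_sst = 0.000000, Gamma_stt = 0.000000, Gamma_tss = 0.000000, Gamma_tst = 0.000000, Gamma_ttt = 0.000000
  tau = 1.000000: gamma = (1.500000, 0.000000), gamma' = (2.250000, -1.000000); Gamma_sss = 0.000000, Gamma_sst = 0.000000, Gamma_stt = 0.000000, Gamma_tss = 0.000000, Gamma_tst = 0.000000, Gamma_ttt = 0.000000
step 0: V^s = -1.6250, V^t = 1.5000
step 1: k1 = (0.000000, 0.000000), k2 = (0.000000, 0.000000), k3 = (0.000000, 0.000000), k4 = (0.000000, 0.000000); V <- V + (h/6)(k1 + 2k2 + 2k3 + k4): V^s = -1.6250, V^t = 1.5000
step 2: k1 = (0.000000, 0.000000), k2 = (0.000000, 0.000000), k3 = (0.000000, 0.000000), k4 = (0.000000, 0.000000); V <- V + (h/6)(k1 + 2k2 + 2k3 + k4): V^s = -1.6250, V^t = 1.5000
step 3: k1 = (0.000000, 0.000000), k2 = (0.000000, 0.000000), k3 = (0.000000, 0.000000), k4 = (0.000000, 0.000000); V <- V + (h/6)(k1 + 2k2 + 2k3 + k4): V^s = -1.6250, V^t = 1.5000


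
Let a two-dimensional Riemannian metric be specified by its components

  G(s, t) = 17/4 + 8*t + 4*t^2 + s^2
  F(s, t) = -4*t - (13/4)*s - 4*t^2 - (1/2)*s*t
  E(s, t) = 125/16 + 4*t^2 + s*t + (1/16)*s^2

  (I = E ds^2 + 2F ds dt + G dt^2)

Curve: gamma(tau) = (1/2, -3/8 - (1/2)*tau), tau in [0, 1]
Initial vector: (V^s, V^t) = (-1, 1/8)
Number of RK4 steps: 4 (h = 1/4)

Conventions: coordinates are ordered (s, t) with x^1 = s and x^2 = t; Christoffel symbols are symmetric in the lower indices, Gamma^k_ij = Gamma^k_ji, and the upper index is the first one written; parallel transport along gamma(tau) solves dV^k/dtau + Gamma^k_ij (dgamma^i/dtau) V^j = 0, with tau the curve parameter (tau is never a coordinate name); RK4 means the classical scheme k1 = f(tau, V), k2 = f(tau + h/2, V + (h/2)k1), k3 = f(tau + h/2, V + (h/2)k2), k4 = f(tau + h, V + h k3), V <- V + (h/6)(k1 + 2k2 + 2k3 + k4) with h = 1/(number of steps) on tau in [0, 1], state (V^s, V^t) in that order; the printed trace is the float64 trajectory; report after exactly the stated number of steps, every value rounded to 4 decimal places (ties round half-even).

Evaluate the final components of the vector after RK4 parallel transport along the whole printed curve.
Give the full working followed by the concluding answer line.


gamma'(tau) = (0, -1/2); f(tau, V)^k = -Gamma^k_ij(gamma(tau)) gamma'^i(tau) V^j; h = 1/4; intermediate values shown to 6 dp
curve data and Christoffel symbols at the stage parameters:
  tau = 0.000000: gamma = (0.500000, -0.375000), gamma' = (0.000000, -0.500000); Gamma_sss = -0.084414, Gamma_sst = -0.137703, Gamma_stt = -0.128272, Gamma_tss = -0.903089, Gamma_tst = 0.202782, Gamma_ttt = 1.175195
  tau = 0.125000: gamma = (0.500000, -0.437500), gamma' = (0.000000, -0.500000); Gamma_sss = -0.078907, Gamma_sst = -0.164277, Gamma_stt = -0.069750, Gamma_tss = -0.890998, Gamma_tst = 0.233757, Gamma_ttt = 1.253349
  tau = 0.250000: gamma = (0.500000, -0.500000), gamma' = (0.000000, -0.500000); Gamma_sss = -0.075542, Gamma_sst = -0.188235, Gamma_stt = -0.009907, Gamma_tss = -0.858514, Gamma_tst = 0.270588, Gamma_ttt = 1.330031
  tau = 0.375000: gamma = (0.500000, -0.562500), gamma' = (0.000000, -0.500000); Gamma_sss = -0.073444, Gamma_sst = -0.209225, Gamma_stt = 0.051232, Gamma_tss = -0.794447, Gamma_tst = 0.312405, Gamma_ttt = 1.402956
  tau = 0.500000: gamma = (0.500000, -0.625000), gamma' = (0.000000, -0.500000); Gamma_sss = -0.070922, Gamma_sst = -0.226950, Gamma_stt = 0.113475, Gamma_tss = -0.682520, Gamma_tst = 0.357113, Gamma_ttt = 1.468502
  tau = 0.625000: gamma = (0.500000, -0.687500), gamma' = (0.000000, -0.500000); Gamma_sss = -0.064965, Gamma_sst = -0.241299, Gamma_stt = 0.176334, Gamma_tss = -0.499450, Gamma_tst = 0.400537, Gamma_ttt = 1.521065
  tau = 0.750000: gamma = (0.500000, -0.750000), gamma' = (0.000000, -0.500000); Gamma_sss = -0.050517, Gamma_sst = -0.252583, Gamma_stt = 0.238806, Gamma_tss = -0.212974, Gamma_tst = 0.435132, Gamma_ttt = 1.552239
  tau = 0.875000: gamma = (0.500000, -0.812500), gamma' = (0.000000, -0.500000); Gamma_sss = -0.019578, Gamma_sst = -0.261941, Gamma_stt = 0.299072, Gamma_tss = 0.219072, Gamma_tst = 0.448270, Gamma_ttt = 1.550042
  tau = 1.000000: gamma = (0.500000, -0.875000), gamma' = (0.000000, -0.500000); Gamma_sss = 0.039526, Gamma_sst = -0.271937, Gamma_stt = 0.354150, Gamma_tss = 0.845850, Gamma_tst = 0.420553, Gamma_ttt = 1.498814
step 0: V^s = -1.0000, V^t = 0.1250
step 1: k1 = (0.060835, -0.027942), k2 = (0.077276, -0.039844), k3 = (0.077159, -0.040537), k4 = (0.091733, -0.056297); V <- V + (h/6)(k1 + 2k2 + 2k3 + k4): V^s = -0.9808, V^t = 0.1148
step 2: k1 = (0.091739, -0.056355), k2 = (0.104162, -0.075826), k3 = (0.103937, -0.077290), k4 = (0.113762, -0.100386); V <- V + (h/6)(k1 + 2k2 + 2k3 + k4): V^s = -0.9549, V^t = 0.0955
step 3: k1 = (0.113772, -0.100376), k2 = (0.120803, -0.125293), k3 = (0.120422, -0.127486), k4 = (0.124387, -0.151813); V <- V + (h/6)(k1 + 2k2 + 2k3 + k4): V^s = -0.9248, V^t = 0.0639
step 4: k1 = (0.124433, -0.151599), k2 = (0.125816, -0.168944), k3 = (0.125469, -0.170586), k4 = (0.125253, -0.171929); V <- V + (h/6)(k1 + 2k2 + 2k3 + k4): V^s = -0.8935, V^t = 0.0222

Answer: V^s = -0.8935, V^t = 0.0222


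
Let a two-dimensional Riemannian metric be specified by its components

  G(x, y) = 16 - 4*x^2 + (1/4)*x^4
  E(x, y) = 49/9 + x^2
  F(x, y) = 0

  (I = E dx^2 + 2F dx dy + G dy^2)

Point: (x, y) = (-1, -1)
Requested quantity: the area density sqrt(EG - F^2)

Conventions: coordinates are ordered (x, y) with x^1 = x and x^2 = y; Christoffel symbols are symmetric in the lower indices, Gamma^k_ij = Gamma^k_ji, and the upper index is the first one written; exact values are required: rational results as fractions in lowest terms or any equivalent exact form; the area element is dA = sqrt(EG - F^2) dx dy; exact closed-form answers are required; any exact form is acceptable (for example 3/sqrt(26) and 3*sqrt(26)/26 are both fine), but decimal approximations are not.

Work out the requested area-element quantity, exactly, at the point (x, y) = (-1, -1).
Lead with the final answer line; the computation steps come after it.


Answer: sqrt(EG - F^2) = 7*sqrt(58)/6

E = 58/9, F = 0, G = 49/4; EG - F^2 = 1421/18
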